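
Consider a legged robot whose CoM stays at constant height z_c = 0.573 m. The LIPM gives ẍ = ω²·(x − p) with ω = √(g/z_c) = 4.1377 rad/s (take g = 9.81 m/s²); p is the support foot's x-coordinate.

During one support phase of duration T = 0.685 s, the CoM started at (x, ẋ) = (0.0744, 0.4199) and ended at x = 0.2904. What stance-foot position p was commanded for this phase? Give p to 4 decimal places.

ωT = 4.1377·0.685 = 2.834325; cosh(ωT) = 8.538829, sinh(ωT) = 8.480071
x(T) = p + (x₀−p)·cosh(ωT) + (ẋ₀/ω)·sinh(ωT) ⇒ p·(1 − cosh) = x(T) − x₀·cosh − (ẋ₀/ω)·sinh
numerator   = 0.2904 − (0.0744)·8.538829 − (0.4199/4.1377)·8.480071 = -1.205459
denominator = 1 − 8.538829 = -7.538829
p = -1.205459 / -7.538829 = 0.1599

p = 0.1599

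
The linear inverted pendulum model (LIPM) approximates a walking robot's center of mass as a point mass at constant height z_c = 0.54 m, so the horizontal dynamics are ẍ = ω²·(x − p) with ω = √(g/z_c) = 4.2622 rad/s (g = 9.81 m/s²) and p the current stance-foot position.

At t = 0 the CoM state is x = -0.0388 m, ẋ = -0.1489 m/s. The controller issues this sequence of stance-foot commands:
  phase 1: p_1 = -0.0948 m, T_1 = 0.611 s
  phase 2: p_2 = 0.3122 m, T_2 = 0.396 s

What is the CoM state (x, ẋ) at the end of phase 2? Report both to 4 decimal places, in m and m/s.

phase 1: p=-0.0948, T=0.611, ωT=2.604204, cosh=6.797212, sinh=6.723250; start (x,ẋ)=(-0.038800, -0.148900) → end (x,ẋ)=(0.050967, 0.592622)
phase 2: p=0.3122, T=0.396, ωT=1.687831, cosh=2.796330, sinh=2.611410; start (x,ẋ)=(0.050967, 0.592622) → end (x,ẋ)=(-0.055200, -1.250448)

x = -0.0552, ẋ = -1.2504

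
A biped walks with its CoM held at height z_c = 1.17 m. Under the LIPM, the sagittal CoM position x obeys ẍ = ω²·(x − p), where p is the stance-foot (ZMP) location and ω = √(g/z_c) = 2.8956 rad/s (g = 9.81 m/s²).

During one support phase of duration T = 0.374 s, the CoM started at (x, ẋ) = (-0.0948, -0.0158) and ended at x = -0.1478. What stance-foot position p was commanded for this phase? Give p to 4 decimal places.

p = -0.0238

ωT = 2.8956·0.374 = 1.082954; cosh(ωT) = 1.645993, sinh(ωT) = 1.307399
x(T) = p + (x₀−p)·cosh(ωT) + (ẋ₀/ω)·sinh(ωT) ⇒ p·(1 − cosh) = x(T) − x₀·cosh − (ẋ₀/ω)·sinh
numerator   = -0.1478 − (-0.0948)·1.645993 − (-0.0158/2.8956)·1.307399 = 0.015374
denominator = 1 − 1.645993 = -0.645993
p = 0.015374 / -0.645993 = -0.0238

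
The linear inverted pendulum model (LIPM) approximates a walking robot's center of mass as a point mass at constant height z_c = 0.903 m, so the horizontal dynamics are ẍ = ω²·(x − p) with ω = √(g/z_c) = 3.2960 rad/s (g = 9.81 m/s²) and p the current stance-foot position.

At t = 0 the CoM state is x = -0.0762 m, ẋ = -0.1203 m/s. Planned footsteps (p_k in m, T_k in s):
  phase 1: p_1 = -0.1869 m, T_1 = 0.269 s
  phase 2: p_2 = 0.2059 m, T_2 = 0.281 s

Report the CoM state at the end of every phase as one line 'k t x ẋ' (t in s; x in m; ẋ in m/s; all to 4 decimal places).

phase 1: p=-0.1869, T=0.269, ωT=0.886624, cosh=1.419483, sinh=1.007439; start (x,ẋ)=(-0.076200, -0.120300) → end (x,ẋ)=(-0.066533, 0.196818)
phase 2: p=0.2059, T=0.281, ωT=0.926176, cosh=1.460451, sinh=1.064385; start (x,ẋ)=(-0.066533, 0.196818) → end (x,ẋ)=(-0.128417, -0.668312)

1 0.2690 -0.0665 0.1968
2 0.5500 -0.1284 -0.6683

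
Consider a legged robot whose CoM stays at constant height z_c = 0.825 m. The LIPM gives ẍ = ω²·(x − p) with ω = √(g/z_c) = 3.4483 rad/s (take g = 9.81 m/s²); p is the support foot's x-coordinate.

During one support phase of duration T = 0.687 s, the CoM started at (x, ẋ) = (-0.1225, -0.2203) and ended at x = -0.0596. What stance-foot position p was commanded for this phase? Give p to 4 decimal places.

ωT = 3.4483·0.687 = 2.368982; cosh(ωT) = 5.390042, sinh(ωT) = 5.296467
x(T) = p + (x₀−p)·cosh(ωT) + (ẋ₀/ω)·sinh(ωT) ⇒ p·(1 − cosh) = x(T) − x₀·cosh − (ẋ₀/ω)·sinh
numerator   = -0.0596 − (-0.1225)·5.390042 − (-0.2203/3.4483)·5.296467 = 0.939053
denominator = 1 − 5.390042 = -4.390042
p = 0.939053 / -4.390042 = -0.2139

p = -0.2139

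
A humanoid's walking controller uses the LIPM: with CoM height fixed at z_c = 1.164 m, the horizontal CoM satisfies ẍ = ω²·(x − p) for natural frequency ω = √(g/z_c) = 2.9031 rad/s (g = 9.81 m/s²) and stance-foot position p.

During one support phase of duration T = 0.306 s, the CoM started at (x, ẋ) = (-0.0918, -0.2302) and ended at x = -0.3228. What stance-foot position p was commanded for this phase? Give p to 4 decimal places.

ωT = 2.9031·0.306 = 0.888349; cosh(ωT) = 1.421223, sinh(ωT) = 1.009889
x(T) = p + (x₀−p)·cosh(ωT) + (ẋ₀/ω)·sinh(ωT) ⇒ p·(1 − cosh) = x(T) − x₀·cosh − (ẋ₀/ω)·sinh
numerator   = -0.3228 − (-0.0918)·1.421223 − (-0.2302/2.9031)·1.009889 = -0.112253
denominator = 1 − 1.421223 = -0.421223
p = -0.112253 / -0.421223 = 0.2665

p = 0.2665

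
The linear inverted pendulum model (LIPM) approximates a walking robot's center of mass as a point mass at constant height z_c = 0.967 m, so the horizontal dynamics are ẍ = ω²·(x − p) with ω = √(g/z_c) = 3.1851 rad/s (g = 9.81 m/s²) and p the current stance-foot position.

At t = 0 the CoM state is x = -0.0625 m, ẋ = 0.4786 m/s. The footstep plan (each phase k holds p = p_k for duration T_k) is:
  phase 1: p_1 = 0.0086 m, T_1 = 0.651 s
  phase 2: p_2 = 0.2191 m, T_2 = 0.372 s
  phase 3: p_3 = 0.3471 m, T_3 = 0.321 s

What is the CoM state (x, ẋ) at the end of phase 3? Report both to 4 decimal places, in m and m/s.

phase 1: p=0.0086, T=0.651, ωT=2.073500, cosh=4.039177, sinh=3.913432; start (x,ẋ)=(-0.062500, 0.478600) → end (x,ẋ)=(0.309455, 1.046912)
phase 2: p=0.2191, T=0.372, ωT=1.184857, cosh=1.788005, sinh=1.482215; start (x,ẋ)=(0.309455, 1.046912) → end (x,ẋ)=(0.867846, 2.298451)
phase 3: p=0.3471, T=0.321, ωT=1.022417, cosh=1.569815, sinh=1.210091; start (x,ẋ)=(0.867846, 2.298451) → end (x,ẋ)=(2.037807, 5.615232)

x = 2.0378, ẋ = 5.6152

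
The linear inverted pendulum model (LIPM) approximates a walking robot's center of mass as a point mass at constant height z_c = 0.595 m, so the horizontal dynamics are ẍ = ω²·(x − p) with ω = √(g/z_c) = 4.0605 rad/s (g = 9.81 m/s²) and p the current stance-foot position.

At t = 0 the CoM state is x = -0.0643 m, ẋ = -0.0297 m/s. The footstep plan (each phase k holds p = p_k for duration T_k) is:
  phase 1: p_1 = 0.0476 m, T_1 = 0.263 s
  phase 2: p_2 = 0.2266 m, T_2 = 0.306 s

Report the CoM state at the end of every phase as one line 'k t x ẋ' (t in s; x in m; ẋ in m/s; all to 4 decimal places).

phase 1: p=0.0476, T=0.263, ωT=1.067912, cosh=1.626511, sinh=1.282786; start (x,ẋ)=(-0.064300, -0.029700) → end (x,ẋ)=(-0.143789, -0.631167)
phase 2: p=0.2266, T=0.306, ωT=1.242513, cosh=1.876483, sinh=1.587825; start (x,ẋ)=(-0.143789, -0.631167) → end (x,ẋ)=(-0.715242, -3.572409)

1 0.2630 -0.1438 -0.6312
2 0.5690 -0.7152 -3.5724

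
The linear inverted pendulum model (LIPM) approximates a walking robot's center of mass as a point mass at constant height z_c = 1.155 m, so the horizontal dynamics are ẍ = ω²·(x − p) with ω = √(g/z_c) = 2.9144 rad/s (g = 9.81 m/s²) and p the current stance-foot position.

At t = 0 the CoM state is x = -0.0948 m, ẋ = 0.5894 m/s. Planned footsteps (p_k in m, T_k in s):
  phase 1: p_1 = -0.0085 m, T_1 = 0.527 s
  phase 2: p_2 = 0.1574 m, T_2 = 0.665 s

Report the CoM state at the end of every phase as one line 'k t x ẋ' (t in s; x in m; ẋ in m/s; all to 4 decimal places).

1 0.5270 0.2297 0.8753
2 1.1920 1.4352 3.8197

phase 1: p=-0.0085, T=0.527, ωT=1.535889, cosh=2.430358, sinh=2.215094; start (x,ẋ)=(-0.094800, 0.589400) → end (x,ẋ)=(0.229734, 0.875329)
phase 2: p=0.1574, T=0.665, ωT=1.938076, cosh=3.544678, sinh=3.400697; start (x,ẋ)=(0.229734, 0.875329) → end (x,ẋ)=(1.435189, 3.819665)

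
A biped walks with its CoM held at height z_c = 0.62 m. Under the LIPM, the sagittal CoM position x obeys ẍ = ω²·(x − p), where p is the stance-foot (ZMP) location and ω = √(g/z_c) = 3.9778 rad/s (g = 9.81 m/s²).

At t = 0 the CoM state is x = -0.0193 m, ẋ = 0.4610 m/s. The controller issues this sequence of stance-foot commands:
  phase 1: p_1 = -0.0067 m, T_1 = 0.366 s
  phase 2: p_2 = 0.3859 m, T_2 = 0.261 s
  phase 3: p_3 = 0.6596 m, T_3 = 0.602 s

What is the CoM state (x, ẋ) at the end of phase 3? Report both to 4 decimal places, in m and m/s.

phase 1: p=-0.0067, T=0.366, ωT=1.455875, cosh=2.260715, sinh=2.027518; start (x,ẋ)=(-0.019300, 0.461000) → end (x,ẋ)=(0.199791, 0.940570)
phase 2: p=0.3859, T=0.261, ωT=1.038206, cosh=1.589117, sinh=1.235028; start (x,ẋ)=(0.199791, 0.940570) → end (x,ẋ)=(0.382179, 0.580377)
phase 3: p=0.6596, T=0.602, ωT=2.394636, cosh=5.527704, sinh=5.436498; start (x,ẋ)=(0.382179, 0.580377) → end (x,ẋ)=(-0.080697, -2.791169)

x = -0.0807, ẋ = -2.7912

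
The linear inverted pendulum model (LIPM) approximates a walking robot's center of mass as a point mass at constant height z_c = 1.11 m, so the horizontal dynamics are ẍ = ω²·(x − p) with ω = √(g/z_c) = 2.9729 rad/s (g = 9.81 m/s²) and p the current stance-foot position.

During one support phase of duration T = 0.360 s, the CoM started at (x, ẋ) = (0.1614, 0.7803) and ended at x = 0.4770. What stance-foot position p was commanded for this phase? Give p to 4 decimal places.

ωT = 2.9729·0.360 = 1.070244; cosh(ωT) = 1.629508, sinh(ωT) = 1.286583
x(T) = p + (x₀−p)·cosh(ωT) + (ẋ₀/ω)·sinh(ωT) ⇒ p·(1 − cosh) = x(T) − x₀·cosh − (ẋ₀/ω)·sinh
numerator   = 0.4770 − (0.1614)·1.629508 − (0.7803/2.9729)·1.286583 = -0.123693
denominator = 1 − 1.629508 = -0.629508
p = -0.123693 / -0.629508 = 0.1965

p = 0.1965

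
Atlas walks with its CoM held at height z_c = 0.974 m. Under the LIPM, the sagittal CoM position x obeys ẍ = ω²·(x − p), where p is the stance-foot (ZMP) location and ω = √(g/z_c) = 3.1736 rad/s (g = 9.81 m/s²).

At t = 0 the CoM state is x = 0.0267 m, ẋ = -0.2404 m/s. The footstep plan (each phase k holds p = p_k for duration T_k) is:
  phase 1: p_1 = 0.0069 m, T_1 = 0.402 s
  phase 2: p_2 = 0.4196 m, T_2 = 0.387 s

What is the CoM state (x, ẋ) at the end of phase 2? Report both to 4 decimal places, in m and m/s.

phase 1: p=0.0069, T=0.402, ωT=1.275787, cosh=1.930365, sinh=1.651154; start (x,ẋ)=(0.026700, -0.240400) → end (x,ẋ)=(-0.079954, -0.360306)
phase 2: p=0.4196, T=0.387, ωT=1.228183, cosh=1.853922, sinh=1.561098; start (x,ẋ)=(-0.079954, -0.360306) → end (x,ẋ)=(-0.683768, -3.142917)

x = -0.6838, ẋ = -3.1429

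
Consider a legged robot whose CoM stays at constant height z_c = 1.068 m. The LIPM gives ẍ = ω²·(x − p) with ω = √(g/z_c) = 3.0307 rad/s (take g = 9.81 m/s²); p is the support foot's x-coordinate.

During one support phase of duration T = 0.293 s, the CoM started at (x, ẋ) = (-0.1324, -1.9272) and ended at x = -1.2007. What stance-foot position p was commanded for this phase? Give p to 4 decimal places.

ωT = 3.0307·0.293 = 0.887995; cosh(ωT) = 1.420866, sinh(ωT) = 1.009386
x(T) = p + (x₀−p)·cosh(ωT) + (ẋ₀/ω)·sinh(ωT) ⇒ p·(1 − cosh) = x(T) − x₀·cosh − (ẋ₀/ω)·sinh
numerator   = -1.2007 − (-0.1324)·1.420866 − (-1.9272/3.0307)·1.009386 = -0.370716
denominator = 1 − 1.420866 = -0.420866
p = -0.370716 / -0.420866 = 0.8808

p = 0.8808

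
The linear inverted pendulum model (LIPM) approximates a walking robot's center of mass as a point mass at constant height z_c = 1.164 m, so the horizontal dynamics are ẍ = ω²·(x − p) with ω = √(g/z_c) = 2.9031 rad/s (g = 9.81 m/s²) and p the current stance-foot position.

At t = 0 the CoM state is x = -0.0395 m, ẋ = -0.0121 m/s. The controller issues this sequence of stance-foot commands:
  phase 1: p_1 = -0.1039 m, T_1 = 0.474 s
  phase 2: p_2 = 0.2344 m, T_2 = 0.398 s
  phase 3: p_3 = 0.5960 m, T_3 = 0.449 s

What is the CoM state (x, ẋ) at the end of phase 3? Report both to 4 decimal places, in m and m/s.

phase 1: p=-0.1039, T=0.474, ωT=1.376069, cosh=2.105939, sinh=1.853370; start (x,ẋ)=(-0.039500, -0.012100) → end (x,ẋ)=(0.023998, 0.321023)
phase 2: p=0.2344, T=0.398, ωT=1.155434, cosh=1.745161, sinh=1.430240; start (x,ẋ)=(0.023998, 0.321023) → end (x,ẋ)=(0.025369, -0.313380)
phase 3: p=0.5960, T=0.449, ωT=1.303492, cosh=1.976857, sinh=1.705275; start (x,ẋ)=(0.025369, -0.313380) → end (x,ẋ)=(-0.716134, -3.444462)

x = -0.7161, ẋ = -3.4445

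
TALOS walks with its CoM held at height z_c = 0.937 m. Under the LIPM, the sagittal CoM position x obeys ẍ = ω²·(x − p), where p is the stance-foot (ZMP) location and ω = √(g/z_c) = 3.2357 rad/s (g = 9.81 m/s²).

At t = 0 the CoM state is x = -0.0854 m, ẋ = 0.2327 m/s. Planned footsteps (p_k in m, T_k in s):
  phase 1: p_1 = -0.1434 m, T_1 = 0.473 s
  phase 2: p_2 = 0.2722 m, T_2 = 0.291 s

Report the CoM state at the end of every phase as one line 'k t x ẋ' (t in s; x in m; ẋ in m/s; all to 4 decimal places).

1 0.4730 0.1552 0.9760
2 0.7640 0.4273 1.0302

phase 1: p=-0.1434, T=0.473, ωT=1.530486, cosh=2.418426, sinh=2.201996; start (x,ẋ)=(-0.085400, 0.232700) → end (x,ẋ)=(0.155228, 0.976018)
phase 2: p=0.2722, T=0.291, ωT=0.941589, cosh=1.477030, sinh=1.087022; start (x,ẋ)=(0.155228, 0.976018) → end (x,ẋ)=(0.427319, 1.030186)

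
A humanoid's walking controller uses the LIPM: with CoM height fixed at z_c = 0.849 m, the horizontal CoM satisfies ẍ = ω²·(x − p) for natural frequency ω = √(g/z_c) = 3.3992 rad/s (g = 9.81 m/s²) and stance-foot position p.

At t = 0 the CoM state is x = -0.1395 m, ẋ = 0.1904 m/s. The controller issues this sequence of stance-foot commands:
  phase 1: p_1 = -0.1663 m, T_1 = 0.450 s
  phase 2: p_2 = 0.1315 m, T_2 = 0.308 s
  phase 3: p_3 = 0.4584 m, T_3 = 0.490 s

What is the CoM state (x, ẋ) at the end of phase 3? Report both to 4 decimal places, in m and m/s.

x = 0.1896, ẋ = -0.6350

phase 1: p=-0.1663, T=0.450, ωT=1.529640, cosh=2.416564, sinh=2.199950; start (x,ẋ)=(-0.139500, 0.190400) → end (x,ẋ)=(0.021690, 0.660526)
phase 2: p=0.1315, T=0.308, ωT=1.046954, cosh=1.599982, sinh=1.248977; start (x,ẋ)=(0.021690, 0.660526) → end (x,ẋ)=(0.198505, 0.590630)
phase 3: p=0.4584, T=0.490, ωT=1.665608, cosh=2.738982, sinh=2.549906; start (x,ẋ)=(0.198505, 0.590630) → end (x,ẋ)=(0.189613, -0.634952)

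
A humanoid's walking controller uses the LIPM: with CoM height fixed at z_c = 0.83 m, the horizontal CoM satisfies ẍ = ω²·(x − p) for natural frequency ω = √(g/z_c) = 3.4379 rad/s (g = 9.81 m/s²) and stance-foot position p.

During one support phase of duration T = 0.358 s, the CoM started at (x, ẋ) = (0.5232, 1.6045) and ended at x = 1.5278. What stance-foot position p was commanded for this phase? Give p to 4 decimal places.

p = 0.2041

ωT = 3.4379·0.358 = 1.230768; cosh(ωT) = 1.857963, sinh(ωT) = 1.565895
x(T) = p + (x₀−p)·cosh(ωT) + (ẋ₀/ω)·sinh(ωT) ⇒ p·(1 − cosh) = x(T) − x₀·cosh − (ẋ₀/ω)·sinh
numerator   = 1.5278 − (0.5232)·1.857963 − (1.6045/3.4379)·1.565895 = -0.175104
denominator = 1 − 1.857963 = -0.857963
p = -0.175104 / -0.857963 = 0.2041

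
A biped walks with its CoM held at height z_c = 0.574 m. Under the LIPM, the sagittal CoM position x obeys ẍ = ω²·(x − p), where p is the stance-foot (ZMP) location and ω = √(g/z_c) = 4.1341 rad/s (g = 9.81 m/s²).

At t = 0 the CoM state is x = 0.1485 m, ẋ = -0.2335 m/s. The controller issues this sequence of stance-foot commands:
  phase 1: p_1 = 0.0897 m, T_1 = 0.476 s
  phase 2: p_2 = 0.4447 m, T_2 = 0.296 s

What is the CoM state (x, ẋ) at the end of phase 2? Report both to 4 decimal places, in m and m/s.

phase 1: p=0.0897, T=0.476, ωT=1.967832, cosh=3.647452, sinh=3.507692; start (x,ẋ)=(0.148500, -0.233500) → end (x,ẋ)=(0.106051, 0.000988)
phase 2: p=0.4447, T=0.296, ωT=1.223694, cosh=1.846932, sinh=1.552790; start (x,ẋ)=(0.106051, 0.000988) → end (x,ẋ)=(-0.180391, -2.172098)

x = -0.1804, ẋ = -2.1721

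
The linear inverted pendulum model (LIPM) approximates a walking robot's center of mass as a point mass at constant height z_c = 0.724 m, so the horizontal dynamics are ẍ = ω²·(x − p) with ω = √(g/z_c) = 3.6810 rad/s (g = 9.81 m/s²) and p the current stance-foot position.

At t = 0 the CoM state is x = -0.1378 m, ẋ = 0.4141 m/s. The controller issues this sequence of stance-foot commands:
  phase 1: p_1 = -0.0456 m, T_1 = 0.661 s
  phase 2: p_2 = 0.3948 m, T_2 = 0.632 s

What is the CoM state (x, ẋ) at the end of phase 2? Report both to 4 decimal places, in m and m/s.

x = -0.6984, ẋ = -3.8594

phase 1: p=-0.0456, T=0.661, ωT=2.433141, cosh=5.741189, sinh=5.653428; start (x,ẋ)=(-0.137800, 0.414100) → end (x,ẋ)=(0.061054, 0.458719)
phase 2: p=0.3948, T=0.632, ωT=2.326392, cosh=5.169286, sinh=5.071639; start (x,ẋ)=(0.061054, 0.458719) → end (x,ẋ)=(-0.698411, -3.859355)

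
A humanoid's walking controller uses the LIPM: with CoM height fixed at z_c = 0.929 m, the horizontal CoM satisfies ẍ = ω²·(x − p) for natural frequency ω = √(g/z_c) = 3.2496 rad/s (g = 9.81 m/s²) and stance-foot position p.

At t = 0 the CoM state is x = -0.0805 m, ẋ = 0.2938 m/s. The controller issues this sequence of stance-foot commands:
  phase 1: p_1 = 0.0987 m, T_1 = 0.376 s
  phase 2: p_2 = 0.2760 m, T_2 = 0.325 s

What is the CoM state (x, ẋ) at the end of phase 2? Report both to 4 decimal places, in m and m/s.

x = -0.4567, ẋ = -2.0907

phase 1: p=0.0987, T=0.376, ωT=1.221850, cosh=1.844072, sinh=1.549387; start (x,ẋ)=(-0.080500, 0.293800) → end (x,ẋ)=(-0.091676, -0.360464)
phase 2: p=0.2760, T=0.325, ωT=1.056120, cosh=1.611498, sinh=1.263695; start (x,ẋ)=(-0.091676, -0.360464) → end (x,ẋ)=(-0.456685, -2.090749)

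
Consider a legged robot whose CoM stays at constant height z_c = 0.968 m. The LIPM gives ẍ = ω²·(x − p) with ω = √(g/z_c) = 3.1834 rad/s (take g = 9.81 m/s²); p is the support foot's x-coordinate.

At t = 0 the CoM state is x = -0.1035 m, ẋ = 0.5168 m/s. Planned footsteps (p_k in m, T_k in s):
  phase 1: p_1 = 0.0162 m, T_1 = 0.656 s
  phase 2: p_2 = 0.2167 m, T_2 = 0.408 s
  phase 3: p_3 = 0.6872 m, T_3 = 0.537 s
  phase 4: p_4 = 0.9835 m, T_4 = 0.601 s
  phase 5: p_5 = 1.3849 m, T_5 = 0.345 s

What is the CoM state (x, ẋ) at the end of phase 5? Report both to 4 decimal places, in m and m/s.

x = 0.8442, ẋ = -1.2336

phase 1: p=0.0162, T=0.656, ωT=2.088310, cosh=4.097581, sinh=3.973685; start (x,ẋ)=(-0.103500, 0.516800) → end (x,ẋ)=(0.170816, 0.603446)
phase 2: p=0.2167, T=0.408, ωT=1.298827, cosh=1.968924, sinh=1.696072; start (x,ẋ)=(0.170816, 0.603446) → end (x,ẋ)=(0.447866, 0.940398)
phase 3: p=0.6872, T=0.537, ωT=1.709486, cosh=2.853539, sinh=2.672580; start (x,ẋ)=(0.447866, 0.940398) → end (x,ẋ)=(0.793749, 0.647232)
phase 4: p=0.9835, T=0.601, ωT=1.913223, cosh=3.461248, sinh=3.313644; start (x,ẋ)=(0.793749, 0.647232) → end (x,ẋ)=(1.000436, 0.238609)
phase 5: p=1.3849, T=0.345, ωT=1.098273, cosh=1.666214, sinh=1.332768; start (x,ẋ)=(1.000436, 0.238609) → end (x,ẋ)=(0.844197, -1.233605)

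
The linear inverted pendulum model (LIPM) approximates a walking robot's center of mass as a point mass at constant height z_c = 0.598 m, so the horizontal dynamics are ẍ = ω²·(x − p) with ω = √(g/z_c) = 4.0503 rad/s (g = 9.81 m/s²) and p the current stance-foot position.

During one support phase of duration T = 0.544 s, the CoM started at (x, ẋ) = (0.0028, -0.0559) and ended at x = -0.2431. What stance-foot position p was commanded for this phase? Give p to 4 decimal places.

ωT = 4.0503·0.544 = 2.203363; cosh(ωT) = 4.582924, sinh(ωT) = 4.472493
x(T) = p + (x₀−p)·cosh(ωT) + (ẋ₀/ω)·sinh(ωT) ⇒ p·(1 − cosh) = x(T) − x₀·cosh − (ẋ₀/ω)·sinh
numerator   = -0.2431 − (0.0028)·4.582924 − (-0.0559/4.0503)·4.472493 = -0.194205
denominator = 1 − 4.582924 = -3.582924
p = -0.194205 / -3.582924 = 0.0542

p = 0.0542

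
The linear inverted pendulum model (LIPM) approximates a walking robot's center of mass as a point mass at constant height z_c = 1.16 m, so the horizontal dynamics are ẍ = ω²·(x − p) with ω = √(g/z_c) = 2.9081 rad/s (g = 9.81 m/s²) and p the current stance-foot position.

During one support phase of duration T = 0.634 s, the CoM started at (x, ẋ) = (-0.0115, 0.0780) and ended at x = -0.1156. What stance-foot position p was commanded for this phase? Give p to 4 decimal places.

ωT = 2.9081·0.634 = 1.843735; cosh(ωT) = 3.239164, sinh(ωT) = 3.080939
x(T) = p + (x₀−p)·cosh(ωT) + (ẋ₀/ω)·sinh(ωT) ⇒ p·(1 − cosh) = x(T) − x₀·cosh − (ẋ₀/ω)·sinh
numerator   = -0.1156 − (-0.0115)·3.239164 − (0.0780/2.9081)·3.080939 = -0.160985
denominator = 1 − 3.239164 = -2.239164
p = -0.160985 / -2.239164 = 0.0719

p = 0.0719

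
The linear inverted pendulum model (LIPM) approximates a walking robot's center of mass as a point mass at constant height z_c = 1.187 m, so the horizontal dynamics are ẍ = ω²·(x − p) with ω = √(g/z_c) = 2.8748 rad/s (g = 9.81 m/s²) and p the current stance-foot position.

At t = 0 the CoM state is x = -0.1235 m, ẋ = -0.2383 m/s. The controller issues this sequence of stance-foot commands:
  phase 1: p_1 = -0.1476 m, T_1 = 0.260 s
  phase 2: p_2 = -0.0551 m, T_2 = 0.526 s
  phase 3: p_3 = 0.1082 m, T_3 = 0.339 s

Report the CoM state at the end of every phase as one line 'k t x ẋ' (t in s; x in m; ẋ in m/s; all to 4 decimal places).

phase 1: p=-0.1476, T=0.260, ωT=0.747448, cosh=1.292589, sinh=0.819015; start (x,ẋ)=(-0.123500, -0.238300) → end (x,ẋ)=(-0.184339, -0.251280)
phase 2: p=-0.0551, T=0.526, ωT=1.512145, cosh=2.378443, sinh=2.158007; start (x,ẋ)=(-0.184339, -0.251280) → end (x,ẋ)=(-0.551115, -1.399434)
phase 3: p=0.1082, T=0.339, ωT=0.974557, cosh=1.513676, sinh=1.136317; start (x,ẋ)=(-0.551115, -1.399434) → end (x,ẋ)=(-1.442941, -4.272063)

1 0.2600 -0.1843 -0.2513
2 0.7860 -0.5511 -1.3994
3 1.1250 -1.4429 -4.2721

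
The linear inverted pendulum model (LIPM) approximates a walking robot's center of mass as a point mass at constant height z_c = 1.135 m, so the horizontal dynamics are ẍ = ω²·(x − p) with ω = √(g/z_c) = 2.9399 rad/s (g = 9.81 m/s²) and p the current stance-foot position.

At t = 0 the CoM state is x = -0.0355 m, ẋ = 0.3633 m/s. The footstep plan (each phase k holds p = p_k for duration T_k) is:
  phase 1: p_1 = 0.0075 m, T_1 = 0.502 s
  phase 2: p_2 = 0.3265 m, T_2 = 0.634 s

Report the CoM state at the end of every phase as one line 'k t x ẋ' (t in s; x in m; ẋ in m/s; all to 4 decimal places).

phase 1: p=0.0075, T=0.502, ωT=1.475830, cosh=2.301627, sinh=2.073038; start (x,ẋ)=(-0.035500, 0.363300) → end (x,ẋ)=(0.164707, 0.574116)
phase 2: p=0.3265, T=0.634, ωT=1.863897, cosh=3.301942, sinh=3.146875; start (x,ẋ)=(0.164707, 0.574116) → end (x,ẋ)=(0.406804, 0.398872)

1 0.5020 0.1647 0.5741
2 1.1360 0.4068 0.3989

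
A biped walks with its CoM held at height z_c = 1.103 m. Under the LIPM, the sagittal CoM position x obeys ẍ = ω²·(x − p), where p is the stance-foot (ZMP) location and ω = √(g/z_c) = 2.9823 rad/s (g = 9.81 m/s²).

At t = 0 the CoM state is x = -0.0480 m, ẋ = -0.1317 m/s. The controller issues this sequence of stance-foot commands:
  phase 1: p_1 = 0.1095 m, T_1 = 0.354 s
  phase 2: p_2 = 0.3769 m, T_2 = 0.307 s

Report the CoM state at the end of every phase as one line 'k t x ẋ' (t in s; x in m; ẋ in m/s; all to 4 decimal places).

1 0.3540 -0.2000 -0.8055
2 0.6610 -0.7425 -2.9720

phase 1: p=0.1095, T=0.354, ωT=1.055734, cosh=1.611011, sinh=1.263074; start (x,ẋ)=(-0.048000, -0.131700) → end (x,ẋ)=(-0.200012, -0.805451)
phase 2: p=0.3769, T=0.307, ωT=0.915566, cosh=1.449240, sinh=1.048950; start (x,ẋ)=(-0.200012, -0.805451) → end (x,ẋ)=(-0.742481, -2.972036)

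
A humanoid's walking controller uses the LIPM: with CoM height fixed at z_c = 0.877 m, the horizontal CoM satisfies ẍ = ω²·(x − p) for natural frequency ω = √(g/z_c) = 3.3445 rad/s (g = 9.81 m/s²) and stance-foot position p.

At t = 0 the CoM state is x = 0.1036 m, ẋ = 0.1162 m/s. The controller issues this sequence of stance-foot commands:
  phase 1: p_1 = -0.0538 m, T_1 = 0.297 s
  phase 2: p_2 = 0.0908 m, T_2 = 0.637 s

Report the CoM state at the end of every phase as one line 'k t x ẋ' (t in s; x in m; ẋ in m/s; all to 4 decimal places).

1 0.2970 0.2283 0.7916
2 0.9340 1.6601 5.2880

phase 1: p=-0.0538, T=0.297, ωT=0.993316, cosh=1.535261, sinh=1.164914; start (x,ẋ)=(0.103600, 0.116200) → end (x,ẋ)=(0.228323, 0.791636)
phase 2: p=0.0908, T=0.637, ωT=2.130447, cosh=4.268705, sinh=4.149920; start (x,ẋ)=(0.228323, 0.791636) → end (x,ẋ)=(1.660124, 5.288005)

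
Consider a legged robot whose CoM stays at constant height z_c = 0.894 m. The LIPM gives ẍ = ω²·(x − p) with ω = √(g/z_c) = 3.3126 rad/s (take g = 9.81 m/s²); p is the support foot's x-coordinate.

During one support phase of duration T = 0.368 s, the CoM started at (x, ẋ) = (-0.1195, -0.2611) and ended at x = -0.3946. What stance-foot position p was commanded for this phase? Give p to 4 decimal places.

p = 0.0632

ωT = 3.3126·0.368 = 1.219037; cosh(ωT) = 1.839721, sinh(ωT) = 1.544206
x(T) = p + (x₀−p)·cosh(ωT) + (ẋ₀/ω)·sinh(ωT) ⇒ p·(1 − cosh) = x(T) − x₀·cosh − (ẋ₀/ω)·sinh
numerator   = -0.3946 − (-0.1195)·1.839721 − (-0.2611/3.3126)·1.544206 = -0.053039
denominator = 1 − 1.839721 = -0.839721
p = -0.053039 / -0.839721 = 0.0632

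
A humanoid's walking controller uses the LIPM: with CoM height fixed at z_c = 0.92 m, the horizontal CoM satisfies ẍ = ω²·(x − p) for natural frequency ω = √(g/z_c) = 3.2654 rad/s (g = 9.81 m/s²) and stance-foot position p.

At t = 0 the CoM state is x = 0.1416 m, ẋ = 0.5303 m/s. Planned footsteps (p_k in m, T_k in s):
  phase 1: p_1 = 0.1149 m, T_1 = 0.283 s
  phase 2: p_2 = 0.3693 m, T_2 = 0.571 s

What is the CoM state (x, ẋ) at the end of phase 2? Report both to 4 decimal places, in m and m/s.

phase 1: p=0.1149, T=0.283, ωT=0.924108, cosh=1.458253, sinh=1.061368; start (x,ẋ)=(0.141600, 0.530300) → end (x,ẋ)=(0.326201, 0.865848)
phase 2: p=0.3693, T=0.571, ωT=1.864543, cosh=3.303978, sinh=3.149011; start (x,ẋ)=(0.326201, 0.865848) → end (x,ẋ)=(1.061889, 2.417566)

x = 1.0619, ẋ = 2.4176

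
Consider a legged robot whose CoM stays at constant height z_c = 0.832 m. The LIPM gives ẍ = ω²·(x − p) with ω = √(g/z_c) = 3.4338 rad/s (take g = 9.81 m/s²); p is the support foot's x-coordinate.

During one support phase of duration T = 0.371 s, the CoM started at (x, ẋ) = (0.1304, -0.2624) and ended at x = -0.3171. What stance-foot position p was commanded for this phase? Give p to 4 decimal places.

p = 0.4772

ωT = 3.4338·0.371 = 1.273940; cosh(ωT) = 1.927318, sinh(ωT) = 1.647591
x(T) = p + (x₀−p)·cosh(ωT) + (ẋ₀/ω)·sinh(ωT) ⇒ p·(1 − cosh) = x(T) − x₀·cosh − (ẋ₀/ω)·sinh
numerator   = -0.3171 − (0.1304)·1.927318 − (-0.2624/3.4338)·1.647591 = -0.442519
denominator = 1 − 1.927318 = -0.927318
p = -0.442519 / -0.927318 = 0.4772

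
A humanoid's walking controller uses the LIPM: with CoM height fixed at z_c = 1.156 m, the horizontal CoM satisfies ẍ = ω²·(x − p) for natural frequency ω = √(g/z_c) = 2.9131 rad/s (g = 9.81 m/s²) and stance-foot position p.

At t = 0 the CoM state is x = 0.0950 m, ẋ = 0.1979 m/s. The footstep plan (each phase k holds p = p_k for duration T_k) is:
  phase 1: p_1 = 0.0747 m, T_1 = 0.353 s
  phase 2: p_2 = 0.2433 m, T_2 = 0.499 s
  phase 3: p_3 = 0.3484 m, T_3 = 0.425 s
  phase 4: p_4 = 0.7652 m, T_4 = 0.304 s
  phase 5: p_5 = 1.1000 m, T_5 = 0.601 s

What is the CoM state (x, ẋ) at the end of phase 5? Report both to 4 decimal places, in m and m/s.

x = 2.6997, ẋ = 4.9254

phase 1: p=0.0747, T=0.353, ωT=1.028324, cosh=1.576991, sinh=1.219385; start (x,ẋ)=(0.095000, 0.197900) → end (x,ẋ)=(0.189551, 0.384196)
phase 2: p=0.2433, T=0.499, ωT=1.453637, cosh=2.256183, sinh=2.022464; start (x,ẋ)=(0.189551, 0.384196) → end (x,ẋ)=(0.388767, 0.550148)
phase 3: p=0.3484, T=0.425, ωT=1.238067, cosh=1.869443, sinh=1.579499; start (x,ẋ)=(0.388767, 0.550148) → end (x,ẋ)=(0.722157, 1.214208)
phase 4: p=0.7652, T=0.304, ωT=0.885582, cosh=1.418435, sinh=1.005961; start (x,ẋ)=(0.722157, 1.214208) → end (x,ẋ)=(1.123440, 1.596139)
phase 5: p=1.1000, T=0.601, ωT=1.750773, cosh=2.966346, sinh=2.792707; start (x,ẋ)=(1.123440, 1.596139) → end (x,ẋ)=(2.699706, 4.925398)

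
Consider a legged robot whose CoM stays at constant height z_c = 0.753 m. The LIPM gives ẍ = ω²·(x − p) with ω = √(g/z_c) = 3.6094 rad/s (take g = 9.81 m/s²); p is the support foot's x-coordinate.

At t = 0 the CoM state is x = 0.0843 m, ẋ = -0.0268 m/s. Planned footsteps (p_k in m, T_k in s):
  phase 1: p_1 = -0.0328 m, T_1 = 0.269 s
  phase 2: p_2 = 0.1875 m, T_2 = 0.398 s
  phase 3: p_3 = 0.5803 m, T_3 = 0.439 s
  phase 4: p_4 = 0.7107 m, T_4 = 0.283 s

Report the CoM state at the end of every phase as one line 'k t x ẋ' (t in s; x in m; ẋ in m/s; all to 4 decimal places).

phase 1: p=-0.0328, T=0.269, ωT=0.970929, cosh=1.509563, sinh=1.130832; start (x,ẋ)=(0.084300, -0.026800) → end (x,ẋ)=(0.135573, 0.437502)
phase 2: p=0.1875, T=0.398, ωT=1.436541, cosh=2.221936, sinh=1.984187; start (x,ẋ)=(0.135573, 0.437502) → end (x,ẋ)=(0.312629, 0.600217)
phase 3: p=0.5803, T=0.439, ωT=1.584527, cosh=2.541013, sinh=2.335969; start (x,ẋ)=(0.312629, 0.600217) → end (x,ẋ)=(0.288600, -0.731692)
phase 4: p=0.7107, T=0.283, ωT=1.021460, cosh=1.568658, sinh=1.208589; start (x,ẋ)=(0.288600, -0.731692) → end (x,ẋ)=(-0.196434, -2.989094)

1 0.2690 0.1356 0.4375
2 0.6670 0.3126 0.6002
3 1.1060 0.2886 -0.7317
4 1.3890 -0.1964 -2.9891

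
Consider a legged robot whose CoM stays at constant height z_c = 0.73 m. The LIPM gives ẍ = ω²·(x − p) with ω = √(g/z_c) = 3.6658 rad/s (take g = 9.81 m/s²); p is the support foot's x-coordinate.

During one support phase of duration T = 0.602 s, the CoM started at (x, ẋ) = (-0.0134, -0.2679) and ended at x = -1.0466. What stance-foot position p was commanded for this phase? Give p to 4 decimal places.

ωT = 3.6658·0.602 = 2.206812; cosh(ωT) = 4.598375, sinh(ωT) = 4.488324
x(T) = p + (x₀−p)·cosh(ωT) + (ẋ₀/ω)·sinh(ωT) ⇒ p·(1 − cosh) = x(T) − x₀·cosh − (ẋ₀/ω)·sinh
numerator   = -1.0466 − (-0.0134)·4.598375 − (-0.2679/3.6658)·4.488324 = -0.656971
denominator = 1 − 4.598375 = -3.598375
p = -0.656971 / -3.598375 = 0.1826

p = 0.1826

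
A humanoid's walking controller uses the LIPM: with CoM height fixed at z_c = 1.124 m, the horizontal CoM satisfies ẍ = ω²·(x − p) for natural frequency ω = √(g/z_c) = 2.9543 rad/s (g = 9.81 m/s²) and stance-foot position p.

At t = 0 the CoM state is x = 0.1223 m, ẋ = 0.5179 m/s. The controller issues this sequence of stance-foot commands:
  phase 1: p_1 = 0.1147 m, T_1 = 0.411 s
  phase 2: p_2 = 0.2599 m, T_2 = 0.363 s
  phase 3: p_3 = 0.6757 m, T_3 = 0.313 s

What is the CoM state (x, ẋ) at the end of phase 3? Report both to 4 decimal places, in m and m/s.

phase 1: p=0.1147, T=0.411, ωT=1.214217, cosh=1.832300, sinh=1.535357; start (x,ẋ)=(0.122300, 0.517900) → end (x,ẋ)=(0.397779, 0.983421)
phase 2: p=0.2599, T=0.363, ωT=1.072411, cosh=1.632300, sinh=1.290117; start (x,ẋ)=(0.397779, 0.983421) → end (x,ẋ)=(0.914412, 2.130750)
phase 3: p=0.6757, T=0.313, ωT=0.924696, cosh=1.458877, sinh=1.062225; start (x,ẋ)=(0.914412, 2.130750) → end (x,ẋ)=(1.790067, 3.857611)

x = 1.7901, ẋ = 3.8576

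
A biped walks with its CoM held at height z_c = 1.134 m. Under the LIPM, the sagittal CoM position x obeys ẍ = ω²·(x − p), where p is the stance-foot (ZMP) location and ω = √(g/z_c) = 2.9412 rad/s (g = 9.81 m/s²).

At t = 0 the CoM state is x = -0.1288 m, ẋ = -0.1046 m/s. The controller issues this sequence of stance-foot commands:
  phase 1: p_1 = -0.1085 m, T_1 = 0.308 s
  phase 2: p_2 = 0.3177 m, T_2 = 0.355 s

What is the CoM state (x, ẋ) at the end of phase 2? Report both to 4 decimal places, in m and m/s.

x = -0.5580, ẋ = -2.1406

phase 1: p=-0.1085, T=0.308, ωT=0.905890, cosh=1.439157, sinh=1.034975; start (x,ẋ)=(-0.128800, -0.104600) → end (x,ẋ)=(-0.174522, -0.212330)
phase 2: p=0.3177, T=0.355, ωT=1.044126, cosh=1.596457, sinh=1.244458; start (x,ẋ)=(-0.174522, -0.212330) → end (x,ẋ)=(-0.557951, -2.140608)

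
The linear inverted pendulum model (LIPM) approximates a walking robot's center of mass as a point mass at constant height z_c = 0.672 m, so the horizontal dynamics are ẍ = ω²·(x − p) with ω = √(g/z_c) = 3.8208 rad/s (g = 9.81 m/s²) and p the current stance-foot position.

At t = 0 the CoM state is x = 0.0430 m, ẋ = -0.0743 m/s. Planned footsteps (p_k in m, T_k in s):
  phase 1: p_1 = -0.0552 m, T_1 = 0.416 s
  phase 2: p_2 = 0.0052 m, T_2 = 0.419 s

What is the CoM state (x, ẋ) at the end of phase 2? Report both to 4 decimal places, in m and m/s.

x = 0.8086, ẋ = 3.0976

phase 1: p=-0.0552, T=0.416, ωT=1.589453, cosh=2.552552, sinh=2.348515; start (x,ẋ)=(0.043000, -0.074300) → end (x,ẋ)=(0.149791, 0.691514)
phase 2: p=0.0052, T=0.419, ωT=1.600915, cosh=2.579640, sinh=2.377928; start (x,ẋ)=(0.149791, 0.691514) → end (x,ẋ)=(0.808566, 3.097551)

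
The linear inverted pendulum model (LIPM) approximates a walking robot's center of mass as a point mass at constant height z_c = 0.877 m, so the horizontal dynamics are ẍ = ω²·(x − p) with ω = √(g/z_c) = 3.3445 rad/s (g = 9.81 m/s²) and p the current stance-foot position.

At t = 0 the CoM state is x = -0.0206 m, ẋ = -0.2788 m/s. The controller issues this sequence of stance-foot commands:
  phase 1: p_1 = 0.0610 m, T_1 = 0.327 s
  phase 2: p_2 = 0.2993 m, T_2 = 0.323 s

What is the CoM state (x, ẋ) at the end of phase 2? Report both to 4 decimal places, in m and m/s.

x = -0.8172, ẋ = -3.4643

phase 1: p=0.0610, T=0.327, ωT=1.093651, cosh=1.660073, sinh=1.325082; start (x,ẋ)=(-0.020600, -0.278800) → end (x,ẋ)=(-0.184922, -0.824458)
phase 2: p=0.2993, T=0.323, ωT=1.080274, cosh=1.642494, sinh=1.302991; start (x,ẋ)=(-0.184922, -0.824458) → end (x,ẋ)=(-0.817234, -3.464335)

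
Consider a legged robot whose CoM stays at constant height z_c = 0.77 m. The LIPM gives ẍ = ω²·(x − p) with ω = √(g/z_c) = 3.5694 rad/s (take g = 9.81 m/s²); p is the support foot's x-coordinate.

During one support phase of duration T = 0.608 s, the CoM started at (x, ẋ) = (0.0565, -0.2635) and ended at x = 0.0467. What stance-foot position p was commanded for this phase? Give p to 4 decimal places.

ωT = 3.5694·0.608 = 2.170195; cosh(ωT) = 4.437075, sinh(ωT) = 4.322919
x(T) = p + (x₀−p)·cosh(ωT) + (ẋ₀/ω)·sinh(ωT) ⇒ p·(1 − cosh) = x(T) − x₀·cosh − (ẋ₀/ω)·sinh
numerator   = 0.0467 − (0.0565)·4.437075 − (-0.2635/3.5694)·4.322919 = 0.115132
denominator = 1 − 4.437075 = -3.437075
p = 0.115132 / -3.437075 = -0.0335

p = -0.0335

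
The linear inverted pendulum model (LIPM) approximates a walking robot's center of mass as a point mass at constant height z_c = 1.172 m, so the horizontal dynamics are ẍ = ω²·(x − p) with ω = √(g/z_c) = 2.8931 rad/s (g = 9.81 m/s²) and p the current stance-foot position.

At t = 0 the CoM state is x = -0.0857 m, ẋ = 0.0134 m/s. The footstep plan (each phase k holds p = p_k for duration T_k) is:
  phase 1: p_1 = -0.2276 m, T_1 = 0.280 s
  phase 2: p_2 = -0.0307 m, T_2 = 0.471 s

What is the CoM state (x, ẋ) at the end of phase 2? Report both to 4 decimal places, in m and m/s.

phase 1: p=-0.2276, T=0.280, ωT=0.810068, cosh=1.346444, sinh=0.901617; start (x,ẋ)=(-0.085700, 0.013400) → end (x,ẋ)=(-0.032364, 0.388184)
phase 2: p=-0.0307, T=0.471, ωT=1.362650, cosh=2.081257, sinh=1.825275; start (x,ẋ)=(-0.032364, 0.388184) → end (x,ẋ)=(0.210745, 0.799126)

x = 0.2107, ẋ = 0.7991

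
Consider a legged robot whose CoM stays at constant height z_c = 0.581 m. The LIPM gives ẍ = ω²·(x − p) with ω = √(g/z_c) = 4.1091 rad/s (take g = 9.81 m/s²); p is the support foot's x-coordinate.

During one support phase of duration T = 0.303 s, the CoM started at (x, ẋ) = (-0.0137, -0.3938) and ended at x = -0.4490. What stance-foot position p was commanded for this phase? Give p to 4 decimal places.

p = 0.3073

ωT = 4.1091·0.303 = 1.245057; cosh(ωT) = 1.880529, sinh(ωT) = 1.592605
x(T) = p + (x₀−p)·cosh(ωT) + (ẋ₀/ω)·sinh(ωT) ⇒ p·(1 − cosh) = x(T) − x₀·cosh − (ẋ₀/ω)·sinh
numerator   = -0.4490 − (-0.0137)·1.880529 − (-0.3938/4.1091)·1.592605 = -0.270608
denominator = 1 − 1.880529 = -0.880529
p = -0.270608 / -0.880529 = 0.3073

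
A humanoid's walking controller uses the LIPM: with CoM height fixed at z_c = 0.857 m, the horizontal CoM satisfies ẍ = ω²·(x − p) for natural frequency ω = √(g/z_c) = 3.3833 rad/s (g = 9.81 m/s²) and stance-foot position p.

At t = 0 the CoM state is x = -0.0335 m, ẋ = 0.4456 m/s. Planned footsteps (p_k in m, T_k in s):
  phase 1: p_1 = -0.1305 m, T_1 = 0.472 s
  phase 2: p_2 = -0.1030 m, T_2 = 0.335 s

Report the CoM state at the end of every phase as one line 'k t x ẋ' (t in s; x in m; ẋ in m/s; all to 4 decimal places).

1 0.4720 0.4306 1.9223
2 0.8070 1.6027 5.8084

phase 1: p=-0.1305, T=0.472, ωT=1.596918, cosh=2.570154, sinh=2.367634; start (x,ẋ)=(-0.033500, 0.445600) → end (x,ẋ)=(0.430636, 1.922271)
phase 2: p=-0.1030, T=0.335, ωT=1.133406, cosh=1.714076, sinh=1.392141; start (x,ẋ)=(0.430636, 1.922271) → end (x,ẋ)=(1.602658, 5.808360)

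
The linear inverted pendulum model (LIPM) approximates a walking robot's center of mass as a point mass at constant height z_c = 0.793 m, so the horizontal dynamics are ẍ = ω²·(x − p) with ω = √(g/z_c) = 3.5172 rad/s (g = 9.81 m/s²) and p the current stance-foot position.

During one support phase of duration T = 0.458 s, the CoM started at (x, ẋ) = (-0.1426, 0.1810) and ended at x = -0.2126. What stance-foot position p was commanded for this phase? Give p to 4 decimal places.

p = -0.0218

ωT = 3.5172·0.458 = 1.610878; cosh(ωT) = 2.603458, sinh(ωT) = 2.403746
x(T) = p + (x₀−p)·cosh(ωT) + (ẋ₀/ω)·sinh(ωT) ⇒ p·(1 − cosh) = x(T) − x₀·cosh − (ẋ₀/ω)·sinh
numerator   = -0.2126 − (-0.1426)·2.603458 − (0.1810/3.5172)·2.403746 = 0.034953
denominator = 1 − 2.603458 = -1.603458
p = 0.034953 / -1.603458 = -0.0218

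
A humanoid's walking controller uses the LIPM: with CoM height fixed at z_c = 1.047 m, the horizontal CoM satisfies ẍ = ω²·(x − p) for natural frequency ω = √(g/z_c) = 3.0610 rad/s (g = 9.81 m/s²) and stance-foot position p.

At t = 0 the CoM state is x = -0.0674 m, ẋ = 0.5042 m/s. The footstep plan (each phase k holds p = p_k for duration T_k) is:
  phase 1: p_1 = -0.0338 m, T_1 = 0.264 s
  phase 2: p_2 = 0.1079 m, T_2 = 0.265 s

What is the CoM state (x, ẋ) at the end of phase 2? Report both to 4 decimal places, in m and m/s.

x = 0.2284, ẋ = 0.6817

phase 1: p=-0.0338, T=0.264, ωT=0.808104, cosh=1.344676, sinh=0.898974; start (x,ẋ)=(-0.067400, 0.504200) → end (x,ẋ)=(0.069096, 0.585527)
phase 2: p=0.1079, T=0.265, ωT=0.811165, cosh=1.347434, sinh=0.903094; start (x,ẋ)=(0.069096, 0.585527) → end (x,ẋ)=(0.228363, 0.681689)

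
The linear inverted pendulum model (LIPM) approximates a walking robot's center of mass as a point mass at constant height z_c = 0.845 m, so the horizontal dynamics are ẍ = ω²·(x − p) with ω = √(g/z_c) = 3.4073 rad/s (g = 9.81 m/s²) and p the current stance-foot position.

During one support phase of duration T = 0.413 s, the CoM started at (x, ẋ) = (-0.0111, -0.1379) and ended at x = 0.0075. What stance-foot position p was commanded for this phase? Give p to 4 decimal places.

p = -0.0938

ωT = 3.4073·0.413 = 1.407215; cosh(ωT) = 2.164694, sinh(ωT) = 1.919870
x(T) = p + (x₀−p)·cosh(ωT) + (ẋ₀/ω)·sinh(ωT) ⇒ p·(1 − cosh) = x(T) − x₀·cosh − (ẋ₀/ω)·sinh
numerator   = 0.0075 − (-0.0111)·2.164694 − (-0.1379/3.4073)·1.919870 = 0.109229
denominator = 1 − 2.164694 = -1.164694
p = 0.109229 / -1.164694 = -0.0938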